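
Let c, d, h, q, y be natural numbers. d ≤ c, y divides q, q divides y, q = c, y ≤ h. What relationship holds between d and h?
d ≤ h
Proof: Because y divides q and q divides y, y = q. q = c, so y = c. y ≤ h, so c ≤ h. d ≤ c, so d ≤ h.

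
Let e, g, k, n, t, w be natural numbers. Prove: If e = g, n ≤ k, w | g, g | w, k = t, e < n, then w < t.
Since g | w and w | g, g = w. e = g, so e = w. k = t and n ≤ k, therefore n ≤ t. e < n, so e < t. Because e = w, w < t.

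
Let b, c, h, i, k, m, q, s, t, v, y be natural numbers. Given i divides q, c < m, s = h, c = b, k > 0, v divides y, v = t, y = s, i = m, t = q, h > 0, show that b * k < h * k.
Because c = b and c < m, b < m. i = m and i divides q, thus m divides q. v = t and v divides y, therefore t divides y. Since t = q, q divides y. y = s, so q divides s. m divides q, so m divides s. s = h, so m divides h. Since h > 0, m ≤ h. Since b < m, b < h. Since k > 0, by multiplying by a positive, b * k < h * k.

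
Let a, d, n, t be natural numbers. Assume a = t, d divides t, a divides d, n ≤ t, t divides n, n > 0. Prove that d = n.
a = t and a divides d, thus t divides d. From d divides t, d = t. t divides n and n > 0, hence t ≤ n. n ≤ t, so t = n. Since d = t, d = n.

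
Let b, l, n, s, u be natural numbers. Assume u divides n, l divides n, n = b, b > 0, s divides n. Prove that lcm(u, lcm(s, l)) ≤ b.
From s divides n and l divides n, lcm(s, l) divides n. Since u divides n, lcm(u, lcm(s, l)) divides n. Since n = b, lcm(u, lcm(s, l)) divides b. b > 0, so lcm(u, lcm(s, l)) ≤ b.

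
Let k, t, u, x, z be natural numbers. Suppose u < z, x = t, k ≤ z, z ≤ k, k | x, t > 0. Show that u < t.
From k ≤ z and z ≤ k, k = z. k | x, so z | x. x = t, so z | t. Since t > 0, z ≤ t. u < z, so u < t.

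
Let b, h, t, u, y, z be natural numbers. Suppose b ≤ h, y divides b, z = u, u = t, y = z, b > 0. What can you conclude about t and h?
t ≤ h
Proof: y = z and z = u, hence y = u. Since y divides b, u divides b. Since u = t, t divides b. b > 0, so t ≤ b. b ≤ h, so t ≤ h.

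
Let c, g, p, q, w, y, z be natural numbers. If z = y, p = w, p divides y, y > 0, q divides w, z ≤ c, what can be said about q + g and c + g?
q + g ≤ c + g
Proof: p = w and p divides y, therefore w divides y. Since q divides w, q divides y. Since y > 0, q ≤ y. z = y and z ≤ c, therefore y ≤ c. q ≤ y, so q ≤ c. Then q + g ≤ c + g.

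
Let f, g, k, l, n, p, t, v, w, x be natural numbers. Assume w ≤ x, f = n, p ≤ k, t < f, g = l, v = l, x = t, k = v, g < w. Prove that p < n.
Since k = v and v = l, k = l. Since p ≤ k, p ≤ l. g = l and g < w, hence l < w. x = t and w ≤ x, so w ≤ t. Since l < w, l < t. t < f, so l < f. f = n, so l < n. Since p ≤ l, p < n.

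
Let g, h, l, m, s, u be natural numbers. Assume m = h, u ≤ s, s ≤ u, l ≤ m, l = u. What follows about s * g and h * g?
s * g ≤ h * g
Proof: Since u ≤ s and s ≤ u, u = s. From l = u, l = s. Because m = h and l ≤ m, l ≤ h. l = s, so s ≤ h. By multiplying by a non-negative, s * g ≤ h * g.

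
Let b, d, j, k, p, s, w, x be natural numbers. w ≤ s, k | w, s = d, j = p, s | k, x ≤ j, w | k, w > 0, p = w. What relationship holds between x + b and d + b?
x + b ≤ d + b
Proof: Since k | w and w | k, k = w. s | k, so s | w. w > 0, so s ≤ w. Since w ≤ s, w = s. From s = d, w = d. j = p and p = w, hence j = w. x ≤ j, so x ≤ w. w = d, so x ≤ d. Then x + b ≤ d + b.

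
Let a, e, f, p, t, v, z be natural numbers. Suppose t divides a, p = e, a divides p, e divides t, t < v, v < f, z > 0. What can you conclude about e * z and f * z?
e * z < f * z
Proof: p = e and a divides p, so a divides e. From t divides a, t divides e. Since e divides t, t = e. Since t < v and v < f, t < f. t = e, so e < f. Because z > 0, by multiplying by a positive, e * z < f * z.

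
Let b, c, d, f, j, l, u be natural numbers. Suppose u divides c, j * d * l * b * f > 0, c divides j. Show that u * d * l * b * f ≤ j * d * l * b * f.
Since u divides c and c divides j, u divides j. Then u * d divides j * d. Then u * d * l divides j * d * l. Then u * d * l * b divides j * d * l * b. Then u * d * l * b * f divides j * d * l * b * f. j * d * l * b * f > 0, so u * d * l * b * f ≤ j * d * l * b * f.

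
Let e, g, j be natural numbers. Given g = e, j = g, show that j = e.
j = g and g = e. By transitivity, j = e.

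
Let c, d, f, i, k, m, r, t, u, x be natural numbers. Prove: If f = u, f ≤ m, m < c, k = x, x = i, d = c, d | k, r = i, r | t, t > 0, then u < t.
f = u and f ≤ m, thus u ≤ m. Since m < c, u < c. From k = x and x = i, k = i. Since d = c and d | k, c | k. Since k = i, c | i. Since r = i and r | t, i | t. Since c | i, c | t. From t > 0, c ≤ t. u < c, so u < t.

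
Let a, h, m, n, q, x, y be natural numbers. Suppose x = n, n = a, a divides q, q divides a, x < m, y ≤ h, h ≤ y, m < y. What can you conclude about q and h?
q < h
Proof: From x = n and n = a, x = a. a divides q and q divides a, hence a = q. Since x = a, x = q. y ≤ h and h ≤ y, so y = h. Since m < y, m < h. From x < m, x < h. x = q, so q < h.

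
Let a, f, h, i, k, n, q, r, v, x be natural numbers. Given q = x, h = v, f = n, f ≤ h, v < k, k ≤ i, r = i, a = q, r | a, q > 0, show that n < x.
f = n and f ≤ h, hence n ≤ h. Since h = v, n ≤ v. Since v < k, n < k. From a = q and r | a, r | q. Since r = i, i | q. q > 0, so i ≤ q. Since k ≤ i, k ≤ q. Since n < k, n < q. q = x, so n < x.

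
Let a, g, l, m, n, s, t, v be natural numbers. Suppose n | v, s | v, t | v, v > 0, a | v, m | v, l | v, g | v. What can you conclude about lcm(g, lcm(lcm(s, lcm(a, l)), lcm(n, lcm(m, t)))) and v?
lcm(g, lcm(lcm(s, lcm(a, l)), lcm(n, lcm(m, t)))) ≤ v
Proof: a | v and l | v, hence lcm(a, l) | v. s | v, so lcm(s, lcm(a, l)) | v. From m | v and t | v, lcm(m, t) | v. n | v, so lcm(n, lcm(m, t)) | v. lcm(s, lcm(a, l)) | v, so lcm(lcm(s, lcm(a, l)), lcm(n, lcm(m, t))) | v. Since g | v, lcm(g, lcm(lcm(s, lcm(a, l)), lcm(n, lcm(m, t)))) | v. Because v > 0, lcm(g, lcm(lcm(s, lcm(a, l)), lcm(n, lcm(m, t)))) ≤ v.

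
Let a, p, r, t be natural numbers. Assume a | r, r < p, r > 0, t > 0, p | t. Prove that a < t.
Since a | r and r > 0, a ≤ r. Because p | t and t > 0, p ≤ t. r < p, so r < t. a ≤ r, so a < t.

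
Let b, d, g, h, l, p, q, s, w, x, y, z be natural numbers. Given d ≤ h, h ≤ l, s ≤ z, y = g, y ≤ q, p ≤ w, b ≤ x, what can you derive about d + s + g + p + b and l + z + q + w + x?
d + s + g + p + b ≤ l + z + q + w + x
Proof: From d ≤ h and h ≤ l, d ≤ l. Since y = g and y ≤ q, g ≤ q. Since s ≤ z, s + g ≤ z + q. p ≤ w, so s + g + p ≤ z + q + w. Since b ≤ x, s + g + p + b ≤ z + q + w + x. Since d ≤ l, d + s + g + p + b ≤ l + z + q + w + x.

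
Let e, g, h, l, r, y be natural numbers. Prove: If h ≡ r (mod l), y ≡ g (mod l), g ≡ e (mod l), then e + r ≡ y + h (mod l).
y ≡ g (mod l) and g ≡ e (mod l), thus y ≡ e (mod l). h ≡ r (mod l), so y + h ≡ e + r (mod l). Then e + r ≡ y + h (mod l).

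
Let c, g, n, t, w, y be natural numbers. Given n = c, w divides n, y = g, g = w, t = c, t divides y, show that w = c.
Since n = c and w divides n, w divides c. y = g and g = w, therefore y = w. t = c and t divides y, thus c divides y. Since y = w, c divides w. From w divides c, w = c.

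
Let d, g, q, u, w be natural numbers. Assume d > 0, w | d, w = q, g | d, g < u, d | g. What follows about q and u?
q < u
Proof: Since w | d and d > 0, w ≤ d. Since w = q, q ≤ d. g | d and d | g, hence g = d. Since g < u, d < u. q ≤ d, so q < u.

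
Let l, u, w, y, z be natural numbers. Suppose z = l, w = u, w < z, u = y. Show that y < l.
From w = u and u = y, w = y. Since z = l and w < z, w < l. Because w = y, y < l.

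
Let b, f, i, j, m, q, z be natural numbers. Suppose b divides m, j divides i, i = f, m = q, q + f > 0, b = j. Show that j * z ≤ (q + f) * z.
Because m = q and b divides m, b divides q. Since b = j, j divides q. i = f and j divides i, therefore j divides f. j divides q, so j divides q + f. Because q + f > 0, j ≤ q + f. By multiplying by a non-negative, j * z ≤ (q + f) * z.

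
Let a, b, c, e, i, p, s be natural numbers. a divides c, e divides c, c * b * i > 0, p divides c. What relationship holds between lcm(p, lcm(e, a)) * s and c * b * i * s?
lcm(p, lcm(e, a)) * s ≤ c * b * i * s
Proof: Because e divides c and a divides c, lcm(e, a) divides c. p divides c, so lcm(p, lcm(e, a)) divides c. Then lcm(p, lcm(e, a)) divides c * b. Then lcm(p, lcm(e, a)) divides c * b * i. Because c * b * i > 0, lcm(p, lcm(e, a)) ≤ c * b * i. By multiplying by a non-negative, lcm(p, lcm(e, a)) * s ≤ c * b * i * s.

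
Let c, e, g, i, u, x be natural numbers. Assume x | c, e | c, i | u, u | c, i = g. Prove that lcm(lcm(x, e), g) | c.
From x | c and e | c, lcm(x, e) | c. i | u and u | c, so i | c. Since i = g, g | c. Since lcm(x, e) | c, lcm(lcm(x, e), g) | c.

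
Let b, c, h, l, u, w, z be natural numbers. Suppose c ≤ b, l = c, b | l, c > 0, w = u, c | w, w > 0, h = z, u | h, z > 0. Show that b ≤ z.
Since l = c and b | l, b | c. Since c > 0, b ≤ c. c ≤ b, so c = b. c | w and w > 0, therefore c ≤ w. w = u, so c ≤ u. From h = z and u | h, u | z. Since z > 0, u ≤ z. From c ≤ u, c ≤ z. Since c = b, b ≤ z.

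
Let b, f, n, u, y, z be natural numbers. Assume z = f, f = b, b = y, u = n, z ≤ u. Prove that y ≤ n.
Because f = b and b = y, f = y. z = f and z ≤ u, hence f ≤ u. f = y, so y ≤ u. Because u = n, y ≤ n.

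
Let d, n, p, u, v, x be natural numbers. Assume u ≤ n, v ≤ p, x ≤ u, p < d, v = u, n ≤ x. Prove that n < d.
n ≤ x and x ≤ u, so n ≤ u. u ≤ n, so u = n. v = u, so v = n. Since v ≤ p and p < d, v < d. v = n, so n < d.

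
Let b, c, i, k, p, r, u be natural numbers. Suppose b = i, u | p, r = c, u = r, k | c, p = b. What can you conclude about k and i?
k | i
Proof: Since p = b and b = i, p = i. u = r and u | p, so r | p. Since p = i, r | i. From r = c, c | i. k | c, so k | i.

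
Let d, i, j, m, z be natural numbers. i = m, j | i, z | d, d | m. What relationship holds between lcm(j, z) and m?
lcm(j, z) | m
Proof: i = m and j | i, thus j | m. From z | d and d | m, z | m. Since j | m, lcm(j, z) | m.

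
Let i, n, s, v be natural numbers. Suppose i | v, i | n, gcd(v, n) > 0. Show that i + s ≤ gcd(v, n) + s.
i | v and i | n, so i | gcd(v, n). Since gcd(v, n) > 0, i ≤ gcd(v, n). Then i + s ≤ gcd(v, n) + s.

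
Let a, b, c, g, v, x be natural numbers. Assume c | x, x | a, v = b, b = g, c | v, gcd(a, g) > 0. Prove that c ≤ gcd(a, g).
Since c | x and x | a, c | a. Because v = b and b = g, v = g. c | v, so c | g. c | a, so c | gcd(a, g). gcd(a, g) > 0, so c ≤ gcd(a, g).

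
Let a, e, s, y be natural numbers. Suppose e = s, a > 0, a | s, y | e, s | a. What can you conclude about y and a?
y ≤ a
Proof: s | a and a | s, therefore s = a. e = s, so e = a. y | e, so y | a. a > 0, so y ≤ a.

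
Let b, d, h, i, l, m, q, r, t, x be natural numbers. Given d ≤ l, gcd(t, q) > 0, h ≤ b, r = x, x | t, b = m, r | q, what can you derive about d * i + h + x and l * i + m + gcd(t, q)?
d * i + h + x ≤ l * i + m + gcd(t, q)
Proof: From d ≤ l, d * i ≤ l * i. b = m and h ≤ b, thus h ≤ m. From r = x and r | q, x | q. Since x | t, x | gcd(t, q). Since gcd(t, q) > 0, x ≤ gcd(t, q). Since h ≤ m, h + x ≤ m + gcd(t, q). Since d * i ≤ l * i, d * i + h + x ≤ l * i + m + gcd(t, q).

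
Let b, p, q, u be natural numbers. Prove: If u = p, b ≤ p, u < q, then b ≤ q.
Since u = p and u < q, p < q. b ≤ p, so b < q. Then b ≤ q.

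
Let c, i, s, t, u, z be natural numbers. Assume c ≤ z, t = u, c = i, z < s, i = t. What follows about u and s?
u < s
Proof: From i = t and t = u, i = u. c ≤ z and z < s, hence c < s. Since c = i, i < s. Since i = u, u < s.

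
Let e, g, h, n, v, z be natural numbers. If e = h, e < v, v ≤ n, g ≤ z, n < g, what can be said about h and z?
h < z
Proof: e = h and e < v, hence h < v. Because v ≤ n, h < n. n < g, so h < g. From g ≤ z, h < z.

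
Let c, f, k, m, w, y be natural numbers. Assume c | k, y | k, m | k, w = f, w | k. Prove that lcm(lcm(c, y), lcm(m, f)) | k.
c | k and y | k, so lcm(c, y) | k. w = f and w | k, hence f | k. m | k, so lcm(m, f) | k. Since lcm(c, y) | k, lcm(lcm(c, y), lcm(m, f)) | k.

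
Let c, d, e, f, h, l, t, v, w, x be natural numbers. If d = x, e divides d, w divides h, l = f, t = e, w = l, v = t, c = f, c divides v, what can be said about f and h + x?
f divides h + x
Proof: w = l and l = f, therefore w = f. Since w divides h, f divides h. v = t and c divides v, thus c divides t. c = f, so f divides t. Since t = e, f divides e. d = x and e divides d, so e divides x. f divides e, so f divides x. Since f divides h, f divides h + x.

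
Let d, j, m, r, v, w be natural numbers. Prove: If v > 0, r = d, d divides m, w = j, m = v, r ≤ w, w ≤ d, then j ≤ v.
r = d and r ≤ w, thus d ≤ w. w ≤ d, so d = w. m = v and d divides m, therefore d divides v. d = w, so w divides v. Since v > 0, w ≤ v. w = j, so j ≤ v.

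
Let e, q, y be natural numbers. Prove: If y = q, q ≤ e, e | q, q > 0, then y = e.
From e | q and q > 0, e ≤ q. q ≤ e, so q = e. Since y = q, y = e.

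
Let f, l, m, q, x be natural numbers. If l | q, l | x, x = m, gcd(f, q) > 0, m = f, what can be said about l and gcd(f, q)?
l ≤ gcd(f, q)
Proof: From x = m and m = f, x = f. l | x, so l | f. l | q, so l | gcd(f, q). Since gcd(f, q) > 0, l ≤ gcd(f, q).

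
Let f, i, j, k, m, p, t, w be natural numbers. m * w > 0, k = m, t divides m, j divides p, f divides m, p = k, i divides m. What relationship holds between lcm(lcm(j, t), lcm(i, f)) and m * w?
lcm(lcm(j, t), lcm(i, f)) ≤ m * w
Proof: From p = k and k = m, p = m. j divides p, so j divides m. t divides m, so lcm(j, t) divides m. i divides m and f divides m, hence lcm(i, f) divides m. lcm(j, t) divides m, so lcm(lcm(j, t), lcm(i, f)) divides m. Then lcm(lcm(j, t), lcm(i, f)) divides m * w. m * w > 0, so lcm(lcm(j, t), lcm(i, f)) ≤ m * w.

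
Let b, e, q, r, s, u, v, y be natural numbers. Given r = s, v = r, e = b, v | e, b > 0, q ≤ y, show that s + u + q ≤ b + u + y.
e = b and v | e, thus v | b. v = r, so r | b. Since b > 0, r ≤ b. Since r = s, s ≤ b. Then s + u ≤ b + u. q ≤ y, so s + u + q ≤ b + u + y.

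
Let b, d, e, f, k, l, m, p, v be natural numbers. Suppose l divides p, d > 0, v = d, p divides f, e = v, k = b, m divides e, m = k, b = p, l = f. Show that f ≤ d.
Because l = f and l divides p, f divides p. Since p divides f, p = f. k = b and b = p, therefore k = p. Because e = v and v = d, e = d. From m = k and m divides e, k divides e. e = d, so k divides d. Since k = p, p divides d. Since d > 0, p ≤ d. Because p = f, f ≤ d.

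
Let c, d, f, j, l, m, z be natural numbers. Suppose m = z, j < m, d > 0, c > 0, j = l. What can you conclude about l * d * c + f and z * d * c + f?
l * d * c + f < z * d * c + f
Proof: m = z and j < m, so j < z. j = l, so l < z. d > 0, so l * d < z * d. c > 0, so l * d * c < z * d * c. Then l * d * c + f < z * d * c + f.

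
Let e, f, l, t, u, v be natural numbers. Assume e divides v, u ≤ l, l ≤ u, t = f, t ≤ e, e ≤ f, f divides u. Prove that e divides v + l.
u ≤ l and l ≤ u, thus u = l. t = f and t ≤ e, so f ≤ e. Since e ≤ f, f = e. Since f divides u, e divides u. Because u = l, e divides l. Since e divides v, e divides v + l.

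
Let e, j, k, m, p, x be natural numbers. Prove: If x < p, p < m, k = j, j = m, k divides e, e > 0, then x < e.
From x < p and p < m, x < m. k = j and j = m, hence k = m. k divides e and e > 0, hence k ≤ e. Since k = m, m ≤ e. x < m, so x < e.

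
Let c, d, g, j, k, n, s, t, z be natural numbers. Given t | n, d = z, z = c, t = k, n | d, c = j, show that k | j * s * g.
From z = c and c = j, z = j. d = z and n | d, so n | z. Since t | n, t | z. Since z = j, t | j. t = k, so k | j. Then k | j * s. Then k | j * s * g.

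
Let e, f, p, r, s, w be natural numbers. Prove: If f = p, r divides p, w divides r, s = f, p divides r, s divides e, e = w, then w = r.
s = f and f = p, therefore s = p. Since p divides r and r divides p, p = r. Since s = p, s = r. e = w and s divides e, therefore s divides w. Since s = r, r divides w. Because w divides r, r = w. Then w = r.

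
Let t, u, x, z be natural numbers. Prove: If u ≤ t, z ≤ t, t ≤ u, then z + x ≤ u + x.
Since t ≤ u and u ≤ t, t = u. z ≤ t, so z ≤ u. Then z + x ≤ u + x.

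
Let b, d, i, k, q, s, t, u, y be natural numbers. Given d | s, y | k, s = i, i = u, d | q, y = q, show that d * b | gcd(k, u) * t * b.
Since y = q and y | k, q | k. Since d | q, d | k. s = i and d | s, therefore d | i. From i = u, d | u. Because d | k, d | gcd(k, u). Then d | gcd(k, u) * t. Then d * b | gcd(k, u) * t * b.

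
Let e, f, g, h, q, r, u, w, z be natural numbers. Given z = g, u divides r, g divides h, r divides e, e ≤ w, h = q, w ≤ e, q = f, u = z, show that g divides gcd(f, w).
From h = q and g divides h, g divides q. Since q = f, g divides f. u = z and u divides r, so z divides r. Since z = g, g divides r. Because e ≤ w and w ≤ e, e = w. r divides e, so r divides w. From g divides r, g divides w. Since g divides f, g divides gcd(f, w).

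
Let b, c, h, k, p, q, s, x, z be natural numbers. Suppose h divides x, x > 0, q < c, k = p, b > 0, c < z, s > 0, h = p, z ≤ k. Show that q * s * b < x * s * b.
From q < c and c < z, q < z. Because k = p and z ≤ k, z ≤ p. Because h = p and h divides x, p divides x. Since x > 0, p ≤ x. z ≤ p, so z ≤ x. Since q < z, q < x. From s > 0, by multiplying by a positive, q * s < x * s. Combining with b > 0, by multiplying by a positive, q * s * b < x * s * b.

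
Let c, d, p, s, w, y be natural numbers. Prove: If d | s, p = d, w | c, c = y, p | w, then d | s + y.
c = y and w | c, thus w | y. Since p | w, p | y. p = d, so d | y. d | s, so d | s + y.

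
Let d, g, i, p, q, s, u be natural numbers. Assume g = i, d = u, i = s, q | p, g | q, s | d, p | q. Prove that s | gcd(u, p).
Since d = u and s | d, s | u. g = i and i = s, therefore g = s. q | p and p | q, hence q = p. g | q, so g | p. g = s, so s | p. Since s | u, s | gcd(u, p).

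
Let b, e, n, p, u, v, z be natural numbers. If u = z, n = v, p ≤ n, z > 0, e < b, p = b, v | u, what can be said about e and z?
e < z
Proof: n = v and p ≤ n, so p ≤ v. From u = z and v | u, v | z. z > 0, so v ≤ z. Since p ≤ v, p ≤ z. Since p = b, b ≤ z. Since e < b, e < z.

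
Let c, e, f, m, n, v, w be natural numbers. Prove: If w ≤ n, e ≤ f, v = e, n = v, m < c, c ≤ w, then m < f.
m < c and c ≤ w, hence m < w. Because n = v and v = e, n = e. w ≤ n, so w ≤ e. Since e ≤ f, w ≤ f. Since m < w, m < f.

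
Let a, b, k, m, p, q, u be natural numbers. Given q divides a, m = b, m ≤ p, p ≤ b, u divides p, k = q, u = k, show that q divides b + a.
Since u = k and k = q, u = q. m = b and m ≤ p, hence b ≤ p. Since p ≤ b, p = b. u divides p, so u divides b. u = q, so q divides b. Because q divides a, q divides b + a.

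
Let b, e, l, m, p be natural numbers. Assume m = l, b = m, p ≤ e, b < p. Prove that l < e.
b < p and p ≤ e, hence b < e. b = m, so m < e. m = l, so l < e.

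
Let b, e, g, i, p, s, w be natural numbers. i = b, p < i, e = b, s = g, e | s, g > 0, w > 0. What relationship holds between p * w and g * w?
p * w < g * w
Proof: Since i = b and p < i, p < b. s = g and e | s, hence e | g. Since g > 0, e ≤ g. e = b, so b ≤ g. Since p < b, p < g. Since w > 0, p * w < g * w.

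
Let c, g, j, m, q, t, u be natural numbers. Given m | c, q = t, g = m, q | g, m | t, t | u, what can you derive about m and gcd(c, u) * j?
m | gcd(c, u) * j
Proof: g = m and q | g, therefore q | m. q = t, so t | m. m | t, so t = m. t | u, so m | u. Since m | c, m | gcd(c, u). Then m | gcd(c, u) * j.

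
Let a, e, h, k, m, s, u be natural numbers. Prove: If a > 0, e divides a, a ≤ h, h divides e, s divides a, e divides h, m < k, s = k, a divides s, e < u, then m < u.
e divides a and a > 0, so e ≤ a. h divides e and e divides h, thus h = e. a ≤ h, so a ≤ e. e ≤ a, so e = a. Because a divides s and s divides a, a = s. From e = a, e = s. Since s = k, e = k. e < u, so k < u. Since m < k, m < u.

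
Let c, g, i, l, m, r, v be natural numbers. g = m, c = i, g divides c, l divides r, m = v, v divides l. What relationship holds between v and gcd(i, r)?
v divides gcd(i, r)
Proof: Because g = m and m = v, g = v. c = i and g divides c, so g divides i. Since g = v, v divides i. v divides l and l divides r, therefore v divides r. Since v divides i, v divides gcd(i, r).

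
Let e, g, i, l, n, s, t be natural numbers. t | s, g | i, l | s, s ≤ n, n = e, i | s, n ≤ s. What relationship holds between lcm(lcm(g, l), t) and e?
lcm(lcm(g, l), t) | e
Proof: From s ≤ n and n ≤ s, s = n. n = e, so s = e. Because g | i and i | s, g | s. Since l | s, lcm(g, l) | s. Since t | s, lcm(lcm(g, l), t) | s. s = e, so lcm(lcm(g, l), t) | e.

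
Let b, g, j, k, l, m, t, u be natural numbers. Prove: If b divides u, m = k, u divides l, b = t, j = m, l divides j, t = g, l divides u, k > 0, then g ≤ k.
b = t and t = g, thus b = g. Since l divides u and u divides l, l = u. Because j = m and l divides j, l divides m. m = k, so l divides k. Since l = u, u divides k. b divides u, so b divides k. Since k > 0, b ≤ k. Since b = g, g ≤ k.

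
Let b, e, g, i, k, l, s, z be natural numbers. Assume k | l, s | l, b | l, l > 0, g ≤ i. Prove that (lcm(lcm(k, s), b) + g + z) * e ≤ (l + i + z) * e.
k | l and s | l, therefore lcm(k, s) | l. b | l, so lcm(lcm(k, s), b) | l. l > 0, so lcm(lcm(k, s), b) ≤ l. g ≤ i, hence g + z ≤ i + z. lcm(lcm(k, s), b) ≤ l, so lcm(lcm(k, s), b) + g + z ≤ l + i + z. Then (lcm(lcm(k, s), b) + g + z) * e ≤ (l + i + z) * e.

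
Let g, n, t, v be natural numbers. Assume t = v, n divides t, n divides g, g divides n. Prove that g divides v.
Because n divides g and g divides n, n = g. t = v and n divides t, hence n divides v. Since n = g, g divides v.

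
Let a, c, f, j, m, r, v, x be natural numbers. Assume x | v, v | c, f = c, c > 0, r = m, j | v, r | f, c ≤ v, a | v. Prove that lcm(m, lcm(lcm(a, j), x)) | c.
Because f = c and r | f, r | c. r = m, so m | c. v | c and c > 0, hence v ≤ c. c ≤ v, so v = c. a | v and j | v, therefore lcm(a, j) | v. Since x | v, lcm(lcm(a, j), x) | v. Because v = c, lcm(lcm(a, j), x) | c. Since m | c, lcm(m, lcm(lcm(a, j), x)) | c.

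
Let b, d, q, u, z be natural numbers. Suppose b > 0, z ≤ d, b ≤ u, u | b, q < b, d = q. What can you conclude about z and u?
z < u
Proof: From u | b and b > 0, u ≤ b. Since b ≤ u, b = u. d = q and z ≤ d, hence z ≤ q. From q < b, z < b. Since b = u, z < u.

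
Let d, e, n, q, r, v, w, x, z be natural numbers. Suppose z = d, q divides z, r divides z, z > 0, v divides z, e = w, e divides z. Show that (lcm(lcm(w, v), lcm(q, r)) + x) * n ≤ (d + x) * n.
e = w and e divides z, therefore w divides z. v divides z, so lcm(w, v) divides z. Since q divides z and r divides z, lcm(q, r) divides z. lcm(w, v) divides z, so lcm(lcm(w, v), lcm(q, r)) divides z. Since z > 0, lcm(lcm(w, v), lcm(q, r)) ≤ z. Because z = d, lcm(lcm(w, v), lcm(q, r)) ≤ d. Then lcm(lcm(w, v), lcm(q, r)) + x ≤ d + x. By multiplying by a non-negative, (lcm(lcm(w, v), lcm(q, r)) + x) * n ≤ (d + x) * n.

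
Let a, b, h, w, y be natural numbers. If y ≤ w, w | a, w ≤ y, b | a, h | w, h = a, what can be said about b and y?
b | y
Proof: Because h = a and h | w, a | w. Since w | a, a = w. w ≤ y and y ≤ w, so w = y. a = w, so a = y. b | a, so b | y.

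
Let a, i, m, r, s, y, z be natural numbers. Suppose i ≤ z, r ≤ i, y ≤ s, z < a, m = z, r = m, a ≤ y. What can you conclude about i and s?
i < s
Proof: r = m and m = z, thus r = z. r ≤ i, so z ≤ i. Because i ≤ z, z = i. Since z < a, i < a. Since a ≤ y and y ≤ s, a ≤ s. Since i < a, i < s.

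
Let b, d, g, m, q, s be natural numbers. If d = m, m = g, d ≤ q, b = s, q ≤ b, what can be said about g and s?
g ≤ s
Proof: d = m and m = g, thus d = g. d ≤ q, so g ≤ q. Because b = s and q ≤ b, q ≤ s. g ≤ q, so g ≤ s.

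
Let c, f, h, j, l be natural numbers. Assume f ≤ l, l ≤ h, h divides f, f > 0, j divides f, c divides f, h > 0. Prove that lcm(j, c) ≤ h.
From f ≤ l and l ≤ h, f ≤ h. h divides f and f > 0, hence h ≤ f. From f ≤ h, f = h. j divides f and c divides f, therefore lcm(j, c) divides f. Since f = h, lcm(j, c) divides h. h > 0, so lcm(j, c) ≤ h.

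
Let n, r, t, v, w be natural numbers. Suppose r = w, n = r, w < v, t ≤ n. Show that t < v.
Since n = r and r = w, n = w. Since t ≤ n, t ≤ w. Since w < v, t < v.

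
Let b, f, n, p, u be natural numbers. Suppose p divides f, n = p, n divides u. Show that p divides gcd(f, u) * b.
n = p and n divides u, so p divides u. Since p divides f, p divides gcd(f, u). Then p divides gcd(f, u) * b.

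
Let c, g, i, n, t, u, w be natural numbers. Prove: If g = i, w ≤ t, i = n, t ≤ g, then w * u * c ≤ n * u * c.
g = i and i = n, so g = n. w ≤ t and t ≤ g, thus w ≤ g. g = n, so w ≤ n. By multiplying by a non-negative, w * u ≤ n * u. By multiplying by a non-negative, w * u * c ≤ n * u * c.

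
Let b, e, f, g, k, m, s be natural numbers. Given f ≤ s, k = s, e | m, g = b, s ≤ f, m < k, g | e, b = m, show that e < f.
Because s ≤ f and f ≤ s, s = f. Since k = s, k = f. From g = b and b = m, g = m. From g | e, m | e. Since e | m, m = e. Since m < k, e < k. Since k = f, e < f.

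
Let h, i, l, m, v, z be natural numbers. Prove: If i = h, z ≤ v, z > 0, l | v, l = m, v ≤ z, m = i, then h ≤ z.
Since l = m and m = i, l = i. Since i = h, l = h. v ≤ z and z ≤ v, hence v = z. l | v, so l | z. Because z > 0, l ≤ z. l = h, so h ≤ z.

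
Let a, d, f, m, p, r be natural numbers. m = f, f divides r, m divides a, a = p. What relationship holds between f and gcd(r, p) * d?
f divides gcd(r, p) * d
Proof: m = f and m divides a, so f divides a. Because a = p, f divides p. From f divides r, f divides gcd(r, p). Then f divides gcd(r, p) * d.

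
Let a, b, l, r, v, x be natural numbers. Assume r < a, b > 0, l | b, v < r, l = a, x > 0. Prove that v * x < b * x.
v < r and r < a, hence v < a. From l = a and l | b, a | b. From b > 0, a ≤ b. v < a, so v < b. x > 0, so v * x < b * x.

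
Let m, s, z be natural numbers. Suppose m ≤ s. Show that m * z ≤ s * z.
m ≤ s. By multiplying by a non-negative, m * z ≤ s * z.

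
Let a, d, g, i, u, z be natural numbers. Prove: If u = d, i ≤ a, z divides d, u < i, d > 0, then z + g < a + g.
z divides d and d > 0, hence z ≤ d. Because u = d and u < i, d < i. Since z ≤ d, z < i. i ≤ a, so z < a. Then z + g < a + g.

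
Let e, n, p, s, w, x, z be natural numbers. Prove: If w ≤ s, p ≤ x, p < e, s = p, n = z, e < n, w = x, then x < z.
From w = x and w ≤ s, x ≤ s. Since s = p, x ≤ p. p ≤ x, so p = x. n = z and e < n, hence e < z. p < e, so p < z. Since p = x, x < z.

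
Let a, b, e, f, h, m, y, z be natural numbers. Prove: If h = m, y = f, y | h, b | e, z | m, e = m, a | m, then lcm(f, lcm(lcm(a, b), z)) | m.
y = f and y | h, so f | h. From h = m, f | m. e = m and b | e, so b | m. a | m, so lcm(a, b) | m. z | m, so lcm(lcm(a, b), z) | m. Since f | m, lcm(f, lcm(lcm(a, b), z)) | m.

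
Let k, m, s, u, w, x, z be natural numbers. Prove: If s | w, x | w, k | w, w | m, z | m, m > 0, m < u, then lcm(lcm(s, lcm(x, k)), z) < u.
x | w and k | w, hence lcm(x, k) | w. Because s | w, lcm(s, lcm(x, k)) | w. Since w | m, lcm(s, lcm(x, k)) | m. Since z | m, lcm(lcm(s, lcm(x, k)), z) | m. Since m > 0, lcm(lcm(s, lcm(x, k)), z) ≤ m. Since m < u, lcm(lcm(s, lcm(x, k)), z) < u.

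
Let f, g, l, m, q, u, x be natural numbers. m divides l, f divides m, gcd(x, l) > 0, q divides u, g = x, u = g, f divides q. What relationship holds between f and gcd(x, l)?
f ≤ gcd(x, l)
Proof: From u = g and g = x, u = x. Since q divides u, q divides x. f divides q, so f divides x. f divides m and m divides l, thus f divides l. f divides x, so f divides gcd(x, l). Since gcd(x, l) > 0, f ≤ gcd(x, l).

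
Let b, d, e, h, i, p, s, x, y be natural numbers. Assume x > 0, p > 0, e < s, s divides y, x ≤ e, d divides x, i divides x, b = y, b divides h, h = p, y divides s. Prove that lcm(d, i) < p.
d divides x and i divides x, so lcm(d, i) divides x. Since x > 0, lcm(d, i) ≤ x. x ≤ e and e < s, thus x < s. lcm(d, i) ≤ x, so lcm(d, i) < s. y divides s and s divides y, thus y = s. Since b = y, b = s. Since h = p and b divides h, b divides p. From b = s, s divides p. p > 0, so s ≤ p. lcm(d, i) < s, so lcm(d, i) < p.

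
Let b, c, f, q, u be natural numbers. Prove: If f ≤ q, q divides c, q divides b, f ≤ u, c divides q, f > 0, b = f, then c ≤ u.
b = f and q divides b, therefore q divides f. Because f > 0, q ≤ f. Because f ≤ q, f = q. q divides c and c divides q, hence q = c. Since f = q, f = c. Since f ≤ u, c ≤ u.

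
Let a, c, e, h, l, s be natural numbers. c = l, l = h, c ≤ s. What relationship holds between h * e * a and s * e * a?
h * e * a ≤ s * e * a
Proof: c = l and l = h, thus c = h. Since c ≤ s, h ≤ s. By multiplying by a non-negative, h * e ≤ s * e. By multiplying by a non-negative, h * e * a ≤ s * e * a.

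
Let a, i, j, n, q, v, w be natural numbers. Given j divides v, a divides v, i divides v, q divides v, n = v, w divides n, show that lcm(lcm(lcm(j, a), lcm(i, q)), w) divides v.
j divides v and a divides v, thus lcm(j, a) divides v. i divides v and q divides v, thus lcm(i, q) divides v. lcm(j, a) divides v, so lcm(lcm(j, a), lcm(i, q)) divides v. n = v and w divides n, hence w divides v. Since lcm(lcm(j, a), lcm(i, q)) divides v, lcm(lcm(lcm(j, a), lcm(i, q)), w) divides v.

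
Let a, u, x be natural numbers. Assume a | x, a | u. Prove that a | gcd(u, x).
a | u and a | x. Because common divisors divide the gcd, a | gcd(u, x).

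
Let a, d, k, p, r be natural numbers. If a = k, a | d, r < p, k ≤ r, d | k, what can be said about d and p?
d < p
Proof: a = k and a | d, hence k | d. Because d | k, k = d. k ≤ r and r < p, thus k < p. Since k = d, d < p.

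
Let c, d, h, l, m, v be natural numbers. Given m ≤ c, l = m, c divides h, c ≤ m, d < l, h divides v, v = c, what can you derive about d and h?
d < h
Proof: m ≤ c and c ≤ m, so m = c. l = m, so l = c. Because v = c and h divides v, h divides c. c divides h, so c = h. Since l = c, l = h. d < l, so d < h.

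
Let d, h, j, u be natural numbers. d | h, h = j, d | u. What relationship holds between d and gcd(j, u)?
d | gcd(j, u)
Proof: Because h = j and d | h, d | j. Since d | u, d | gcd(j, u).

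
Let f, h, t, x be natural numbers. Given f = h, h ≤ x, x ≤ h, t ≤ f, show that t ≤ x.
h ≤ x and x ≤ h, hence h = x. f = h, so f = x. Because t ≤ f, t ≤ x.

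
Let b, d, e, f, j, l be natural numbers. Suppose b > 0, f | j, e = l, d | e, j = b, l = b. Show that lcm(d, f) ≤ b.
e = l and l = b, hence e = b. Since d | e, d | b. j = b and f | j, thus f | b. Since d | b, lcm(d, f) | b. Because b > 0, lcm(d, f) ≤ b.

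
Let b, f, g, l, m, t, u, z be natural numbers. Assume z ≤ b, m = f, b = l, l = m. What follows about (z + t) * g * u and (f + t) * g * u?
(z + t) * g * u ≤ (f + t) * g * u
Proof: Since b = l and l = m, b = m. z ≤ b, so z ≤ m. m = f, so z ≤ f. Then z + t ≤ f + t. Then (z + t) * g ≤ (f + t) * g. Then (z + t) * g * u ≤ (f + t) * g * u.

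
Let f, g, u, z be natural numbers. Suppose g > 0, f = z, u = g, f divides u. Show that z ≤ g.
u = g and f divides u, so f divides g. Since g > 0, f ≤ g. f = z, so z ≤ g.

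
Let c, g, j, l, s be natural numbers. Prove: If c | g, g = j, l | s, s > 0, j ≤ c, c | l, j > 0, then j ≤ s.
From g = j and c | g, c | j. Since j > 0, c ≤ j. Since j ≤ c, c = j. Because c | l and l | s, c | s. Since s > 0, c ≤ s. Since c = j, j ≤ s.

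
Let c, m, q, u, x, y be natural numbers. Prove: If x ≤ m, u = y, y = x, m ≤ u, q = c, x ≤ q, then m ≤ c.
Because u = y and y = x, u = x. m ≤ u, so m ≤ x. From x ≤ m, x = m. Since q = c and x ≤ q, x ≤ c. Since x = m, m ≤ c.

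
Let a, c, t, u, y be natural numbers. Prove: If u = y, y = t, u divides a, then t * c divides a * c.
u = y and y = t, so u = t. u divides a, so t divides a. Then t * c divides a * c.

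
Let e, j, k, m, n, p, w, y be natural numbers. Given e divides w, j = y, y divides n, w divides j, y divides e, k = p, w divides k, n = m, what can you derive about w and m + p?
w divides m + p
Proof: y divides e and e divides w, thus y divides w. j = y and w divides j, thus w divides y. Since y divides w, y = w. n = m and y divides n, thus y divides m. Since y = w, w divides m. k = p and w divides k, therefore w divides p. Since w divides m, w divides m + p.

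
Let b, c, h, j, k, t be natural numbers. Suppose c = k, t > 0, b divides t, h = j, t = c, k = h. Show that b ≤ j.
Because k = h and h = j, k = j. t = c and c = k, hence t = k. Since b divides t and t > 0, b ≤ t. Since t = k, b ≤ k. Since k = j, b ≤ j.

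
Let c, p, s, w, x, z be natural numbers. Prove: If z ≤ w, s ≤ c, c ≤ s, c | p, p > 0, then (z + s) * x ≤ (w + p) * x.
c ≤ s and s ≤ c, hence c = s. c | p and p > 0, hence c ≤ p. Since c = s, s ≤ p. Because z ≤ w, z + s ≤ w + p. Then (z + s) * x ≤ (w + p) * x.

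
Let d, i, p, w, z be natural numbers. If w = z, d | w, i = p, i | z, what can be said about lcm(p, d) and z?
lcm(p, d) | z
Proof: Since i = p and i | z, p | z. Since w = z and d | w, d | z. Since p | z, lcm(p, d) | z.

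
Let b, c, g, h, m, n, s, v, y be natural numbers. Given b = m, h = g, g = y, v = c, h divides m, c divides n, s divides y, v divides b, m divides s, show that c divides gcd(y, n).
m divides s and s divides y, so m divides y. h = g and h divides m, thus g divides m. Because g = y, y divides m. m divides y, so m = y. b = m, so b = y. From v = c and v divides b, c divides b. Since b = y, c divides y. Since c divides n, c divides gcd(y, n).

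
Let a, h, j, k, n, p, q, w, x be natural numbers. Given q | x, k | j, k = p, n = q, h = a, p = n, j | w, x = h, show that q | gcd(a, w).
x = h and q | x, so q | h. Because h = a, q | a. p = n and n = q, therefore p = q. k | j and j | w, hence k | w. k = p, so p | w. Since p = q, q | w. Since q | a, q | gcd(a, w).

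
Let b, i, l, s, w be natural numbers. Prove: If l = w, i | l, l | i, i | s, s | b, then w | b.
i | l and l | i, hence i = l. i | s, so l | s. Since l = w, w | s. Since s | b, w | b.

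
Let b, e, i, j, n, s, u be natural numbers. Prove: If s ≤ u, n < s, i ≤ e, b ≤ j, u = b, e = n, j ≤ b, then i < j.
b ≤ j and j ≤ b, hence b = j. Since e = n and i ≤ e, i ≤ n. n < s and s ≤ u, so n < u. u = b, so n < b. Since i ≤ n, i < b. b = j, so i < j.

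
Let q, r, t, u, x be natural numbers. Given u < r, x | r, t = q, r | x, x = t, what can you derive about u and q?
u < q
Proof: r | x and x | r, hence r = x. Since x = t, r = t. t = q, so r = q. Since u < r, u < q.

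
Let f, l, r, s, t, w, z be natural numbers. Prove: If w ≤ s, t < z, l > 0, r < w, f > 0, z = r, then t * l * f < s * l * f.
z = r and t < z, hence t < r. r < w and w ≤ s, hence r < s. t < r, so t < s. Since l > 0, by multiplying by a positive, t * l < s * l. Since f > 0, by multiplying by a positive, t * l * f < s * l * f.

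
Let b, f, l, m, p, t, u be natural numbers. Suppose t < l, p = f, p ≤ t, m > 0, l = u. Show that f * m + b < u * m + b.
l = u and t < l, hence t < u. Since p ≤ t, p < u. Since p = f, f < u. m > 0, so f * m < u * m. Then f * m + b < u * m + b.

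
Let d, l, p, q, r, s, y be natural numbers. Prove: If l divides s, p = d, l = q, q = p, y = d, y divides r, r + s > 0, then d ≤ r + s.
From y = d and y divides r, d divides r. l = q and q = p, thus l = p. From l divides s, p divides s. p = d, so d divides s. Since d divides r, d divides r + s. r + s > 0, so d ≤ r + s.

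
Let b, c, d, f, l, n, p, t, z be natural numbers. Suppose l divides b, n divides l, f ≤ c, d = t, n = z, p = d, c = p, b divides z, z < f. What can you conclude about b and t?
b < t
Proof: Since c = p and p = d, c = d. From d = t, c = t. Because n = z and n divides l, z divides l. l divides b, so z divides b. Since b divides z, z = b. z < f and f ≤ c, hence z < c. z = b, so b < c. c = t, so b < t.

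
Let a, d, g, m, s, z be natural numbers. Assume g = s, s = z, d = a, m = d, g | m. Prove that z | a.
From g = s and s = z, g = z. Because m = d and g | m, g | d. Since d = a, g | a. g = z, so z | a.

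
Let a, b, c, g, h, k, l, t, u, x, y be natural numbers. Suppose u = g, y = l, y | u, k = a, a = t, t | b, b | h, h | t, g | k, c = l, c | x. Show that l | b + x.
Because y = l and y | u, l | u. u = g, so l | g. Because k = a and a = t, k = t. b | h and h | t, so b | t. t | b, so t = b. k = t, so k = b. Since g | k, g | b. Since l | g, l | b. c = l and c | x, hence l | x. From l | b, l | b + x.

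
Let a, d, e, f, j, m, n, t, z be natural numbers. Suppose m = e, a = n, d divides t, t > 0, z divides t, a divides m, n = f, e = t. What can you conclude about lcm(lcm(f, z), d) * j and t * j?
lcm(lcm(f, z), d) * j ≤ t * j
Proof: Since a = n and n = f, a = f. Because m = e and a divides m, a divides e. a = f, so f divides e. e = t, so f divides t. From z divides t, lcm(f, z) divides t. From d divides t, lcm(lcm(f, z), d) divides t. t > 0, so lcm(lcm(f, z), d) ≤ t. By multiplying by a non-negative, lcm(lcm(f, z), d) * j ≤ t * j.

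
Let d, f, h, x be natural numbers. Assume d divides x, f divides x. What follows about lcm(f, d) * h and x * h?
lcm(f, d) * h divides x * h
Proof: From f divides x and d divides x, lcm(f, d) divides x. Then lcm(f, d) * h divides x * h.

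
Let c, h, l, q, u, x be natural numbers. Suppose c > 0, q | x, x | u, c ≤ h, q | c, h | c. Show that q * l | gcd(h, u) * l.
h | c and c > 0, hence h ≤ c. Since c ≤ h, c = h. q | c, so q | h. From q | x and x | u, q | u. Since q | h, q | gcd(h, u). Then q * l | gcd(h, u) * l.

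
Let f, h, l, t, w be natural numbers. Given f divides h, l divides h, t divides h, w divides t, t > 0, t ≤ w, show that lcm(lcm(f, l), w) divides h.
f divides h and l divides h, hence lcm(f, l) divides h. w divides t and t > 0, thus w ≤ t. Since t ≤ w, t = w. Since t divides h, w divides h. Since lcm(f, l) divides h, lcm(lcm(f, l), w) divides h.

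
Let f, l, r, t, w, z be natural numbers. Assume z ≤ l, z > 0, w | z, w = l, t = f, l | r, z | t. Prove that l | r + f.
w | z and z > 0, thus w ≤ z. Because w = l, l ≤ z. z ≤ l, so z = l. z | t, so l | t. From t = f, l | f. Since l | r, l | r + f.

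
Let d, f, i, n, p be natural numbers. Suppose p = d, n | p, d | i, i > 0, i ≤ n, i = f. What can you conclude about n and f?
n = f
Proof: p = d and n | p, therefore n | d. Since d | i, n | i. i > 0, so n ≤ i. From i ≤ n, n = i. i = f, so n = f.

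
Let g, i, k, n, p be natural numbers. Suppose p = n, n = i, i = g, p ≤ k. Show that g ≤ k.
p = n and n = i, so p = i. p ≤ k, so i ≤ k. Since i = g, g ≤ k.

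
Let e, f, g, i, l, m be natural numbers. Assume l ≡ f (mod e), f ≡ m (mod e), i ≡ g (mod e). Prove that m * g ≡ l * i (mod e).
Since l ≡ f (mod e) and f ≡ m (mod e), l ≡ m (mod e). i ≡ g (mod e), so l * i ≡ m * g (mod e). Then m * g ≡ l * i (mod e).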